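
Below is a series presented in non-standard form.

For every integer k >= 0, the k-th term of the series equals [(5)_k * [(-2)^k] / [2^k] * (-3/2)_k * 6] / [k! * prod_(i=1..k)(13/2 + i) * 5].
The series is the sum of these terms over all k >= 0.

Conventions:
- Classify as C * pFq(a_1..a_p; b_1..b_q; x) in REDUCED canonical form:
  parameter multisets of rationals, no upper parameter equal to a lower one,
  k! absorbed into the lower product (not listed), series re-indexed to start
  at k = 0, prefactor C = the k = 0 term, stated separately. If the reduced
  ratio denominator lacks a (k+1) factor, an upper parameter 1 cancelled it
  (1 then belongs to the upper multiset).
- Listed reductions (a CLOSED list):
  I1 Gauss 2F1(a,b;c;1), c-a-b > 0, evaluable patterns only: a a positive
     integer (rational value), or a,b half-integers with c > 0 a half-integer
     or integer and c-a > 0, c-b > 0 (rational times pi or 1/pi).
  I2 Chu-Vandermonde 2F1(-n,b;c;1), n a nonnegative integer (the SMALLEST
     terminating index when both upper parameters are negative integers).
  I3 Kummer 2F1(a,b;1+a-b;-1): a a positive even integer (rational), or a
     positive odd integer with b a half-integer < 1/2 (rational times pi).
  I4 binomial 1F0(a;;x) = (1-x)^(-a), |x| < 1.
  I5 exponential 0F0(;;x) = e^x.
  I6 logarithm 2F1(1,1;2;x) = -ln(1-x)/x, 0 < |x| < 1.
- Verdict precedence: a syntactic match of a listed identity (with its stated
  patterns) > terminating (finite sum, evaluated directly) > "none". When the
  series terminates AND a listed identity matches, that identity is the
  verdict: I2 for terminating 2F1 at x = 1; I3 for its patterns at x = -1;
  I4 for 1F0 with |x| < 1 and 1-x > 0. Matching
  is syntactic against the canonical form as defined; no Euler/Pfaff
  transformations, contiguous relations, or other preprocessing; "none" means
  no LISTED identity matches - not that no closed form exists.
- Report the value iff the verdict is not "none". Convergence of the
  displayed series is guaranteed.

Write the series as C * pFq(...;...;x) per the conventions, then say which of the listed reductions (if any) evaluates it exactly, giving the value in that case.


This is 6/5 * 2F1(-3/2, 5; 15/2; -1) in reduced canonical form. Verdict: Kummer (I3) matches (x = -1; c = 15/2 equals 1+a-b for upper {-3/2, 5}: listed pattern). Exact value: (27027/32768) * pi.

Key step: with t_0 = 6/5, the lower running product (C = 6/5) is a rising factorial.
Adjacent-term ratio: r(k) = (-1) * (k-3/2) (k+5) / [(k+15/2) (k+1)] - rational; roots negated = parameters, x = (-1), C = 6/5.


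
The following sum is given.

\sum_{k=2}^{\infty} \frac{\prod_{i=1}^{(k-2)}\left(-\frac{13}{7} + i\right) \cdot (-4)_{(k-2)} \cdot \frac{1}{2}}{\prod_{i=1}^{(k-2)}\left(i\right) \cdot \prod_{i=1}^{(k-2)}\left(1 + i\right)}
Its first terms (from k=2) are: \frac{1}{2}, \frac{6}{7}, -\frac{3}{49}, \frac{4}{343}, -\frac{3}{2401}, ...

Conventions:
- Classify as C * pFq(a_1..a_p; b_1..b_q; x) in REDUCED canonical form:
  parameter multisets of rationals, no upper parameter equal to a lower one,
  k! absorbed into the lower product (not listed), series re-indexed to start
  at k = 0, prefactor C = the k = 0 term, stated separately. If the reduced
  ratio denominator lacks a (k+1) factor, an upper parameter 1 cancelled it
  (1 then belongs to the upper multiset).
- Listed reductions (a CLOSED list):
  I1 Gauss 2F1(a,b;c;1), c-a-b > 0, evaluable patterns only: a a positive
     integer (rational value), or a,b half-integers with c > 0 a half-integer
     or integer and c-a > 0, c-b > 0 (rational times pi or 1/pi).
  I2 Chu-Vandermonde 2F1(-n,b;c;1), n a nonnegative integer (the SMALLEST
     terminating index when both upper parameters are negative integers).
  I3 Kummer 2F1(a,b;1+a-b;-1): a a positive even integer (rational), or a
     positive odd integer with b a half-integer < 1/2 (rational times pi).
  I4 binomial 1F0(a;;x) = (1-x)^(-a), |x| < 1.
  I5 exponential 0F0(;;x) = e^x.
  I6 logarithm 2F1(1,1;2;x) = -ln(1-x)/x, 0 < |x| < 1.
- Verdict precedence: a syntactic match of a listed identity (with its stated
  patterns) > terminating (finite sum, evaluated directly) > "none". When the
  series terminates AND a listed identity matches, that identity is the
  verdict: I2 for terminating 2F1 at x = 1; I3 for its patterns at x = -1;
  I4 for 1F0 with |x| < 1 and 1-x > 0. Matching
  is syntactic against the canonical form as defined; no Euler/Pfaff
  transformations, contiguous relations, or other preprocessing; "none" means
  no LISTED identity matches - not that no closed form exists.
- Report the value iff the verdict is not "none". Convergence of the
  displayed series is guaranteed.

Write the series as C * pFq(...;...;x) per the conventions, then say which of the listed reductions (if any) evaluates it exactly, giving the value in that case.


The series (x = 1) is 2F1: upper {-4, -\frac{6}{7}}, lower {2}, prefactor \frac{1}{2}. Verdict (x = 1): the Chu-Vandermonde identity I2 applies (terminating 2F1 at x = 1 with n = 4, b = -6/7, c = 2). Sum: \frac{6273}{4802}.

First insight: with t_0 = \frac{1}{2}, the lower running product (C = 1/2) is a rising factorial.
Term ratio: r(k) = 1 * (k-4) (k-\frac{6}{7}) / [(k+2) (k+1)] ; factor over Q: parameters, x = 1, and C = \frac{1}{2}.


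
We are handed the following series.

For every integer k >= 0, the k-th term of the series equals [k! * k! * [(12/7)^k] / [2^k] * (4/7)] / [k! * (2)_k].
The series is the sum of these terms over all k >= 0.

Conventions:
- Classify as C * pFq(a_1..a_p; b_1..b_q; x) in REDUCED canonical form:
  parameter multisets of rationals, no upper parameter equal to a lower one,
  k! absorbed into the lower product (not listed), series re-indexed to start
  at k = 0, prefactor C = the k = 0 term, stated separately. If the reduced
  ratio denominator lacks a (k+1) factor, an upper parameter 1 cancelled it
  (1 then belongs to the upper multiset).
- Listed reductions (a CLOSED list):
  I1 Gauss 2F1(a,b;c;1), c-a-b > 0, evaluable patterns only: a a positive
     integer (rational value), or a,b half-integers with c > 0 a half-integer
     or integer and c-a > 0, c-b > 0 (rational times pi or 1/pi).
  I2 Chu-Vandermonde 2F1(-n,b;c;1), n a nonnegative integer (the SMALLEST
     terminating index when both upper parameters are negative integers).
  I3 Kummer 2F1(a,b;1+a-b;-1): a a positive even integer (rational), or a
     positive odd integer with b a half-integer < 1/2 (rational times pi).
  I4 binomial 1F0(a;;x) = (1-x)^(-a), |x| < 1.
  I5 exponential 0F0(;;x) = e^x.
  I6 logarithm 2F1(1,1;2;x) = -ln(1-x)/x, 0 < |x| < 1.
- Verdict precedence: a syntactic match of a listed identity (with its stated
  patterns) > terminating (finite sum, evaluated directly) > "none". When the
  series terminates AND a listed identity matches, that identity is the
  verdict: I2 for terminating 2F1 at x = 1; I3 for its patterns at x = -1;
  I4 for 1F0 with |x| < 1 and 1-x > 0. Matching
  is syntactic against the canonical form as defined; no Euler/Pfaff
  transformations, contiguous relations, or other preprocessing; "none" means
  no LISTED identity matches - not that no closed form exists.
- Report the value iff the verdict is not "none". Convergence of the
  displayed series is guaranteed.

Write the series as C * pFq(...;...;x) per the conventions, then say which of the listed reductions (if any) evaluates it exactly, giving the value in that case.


This is 4/7 * 2F1(1, 1; 2; 6/7) in reduced canonical form. Verdict (x = 6/7): the I6 logarithm reduction applies (the logarithm: parameters (1,1;2), x = 6/7). Sum: (-2/3) * ln(1/7).

First insight: from the first term 4/7: the factorial ratio (C = 4/7) (k+a-1)!/(a-1)! is a rising factorial (a)_k.
Adjacent-term ratio: r(k) = (6/7) * (k+1) (k+1) / [(k+2) (k+1)] - poly over poly, x = (6/7) from leading terms; C = 4/7 at k = 0.


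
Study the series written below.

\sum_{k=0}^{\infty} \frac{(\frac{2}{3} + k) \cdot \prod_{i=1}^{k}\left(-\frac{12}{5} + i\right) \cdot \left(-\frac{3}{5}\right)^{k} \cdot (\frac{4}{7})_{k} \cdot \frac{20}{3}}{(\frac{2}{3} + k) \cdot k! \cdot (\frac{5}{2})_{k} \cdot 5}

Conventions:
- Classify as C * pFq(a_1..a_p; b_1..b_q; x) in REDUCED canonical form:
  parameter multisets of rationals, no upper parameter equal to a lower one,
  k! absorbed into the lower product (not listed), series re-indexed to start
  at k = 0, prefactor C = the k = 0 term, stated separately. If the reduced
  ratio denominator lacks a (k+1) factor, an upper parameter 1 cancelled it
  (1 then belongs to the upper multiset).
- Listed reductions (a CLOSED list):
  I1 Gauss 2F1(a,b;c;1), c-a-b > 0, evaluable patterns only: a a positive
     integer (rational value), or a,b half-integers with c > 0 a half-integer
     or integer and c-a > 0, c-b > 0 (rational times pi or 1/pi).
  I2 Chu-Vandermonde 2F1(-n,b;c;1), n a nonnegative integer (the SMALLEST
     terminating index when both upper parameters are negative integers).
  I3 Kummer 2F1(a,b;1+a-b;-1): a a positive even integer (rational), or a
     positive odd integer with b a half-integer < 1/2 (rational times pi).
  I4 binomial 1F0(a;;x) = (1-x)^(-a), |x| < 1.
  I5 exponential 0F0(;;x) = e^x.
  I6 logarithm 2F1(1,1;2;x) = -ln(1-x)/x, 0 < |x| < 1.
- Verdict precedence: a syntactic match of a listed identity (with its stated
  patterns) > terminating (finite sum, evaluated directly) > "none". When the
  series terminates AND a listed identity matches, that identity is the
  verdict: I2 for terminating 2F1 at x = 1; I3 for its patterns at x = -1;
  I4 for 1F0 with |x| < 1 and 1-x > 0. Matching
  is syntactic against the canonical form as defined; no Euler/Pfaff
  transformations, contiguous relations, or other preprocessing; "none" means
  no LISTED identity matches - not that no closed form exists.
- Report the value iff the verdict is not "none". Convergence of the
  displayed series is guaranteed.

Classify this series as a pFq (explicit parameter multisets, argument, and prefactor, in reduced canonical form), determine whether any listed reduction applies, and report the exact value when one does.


Classification (C = \frac{4}{3}): 2F1 with upper {-\frac{7}{5}, \frac{4}{7}}, lower {\frac{5}{2}}, argument x = -\frac{3}{5}. Verdict: none - at argument -\frac{3}{5} the multisets {-\frac{7}{5}, \frac{4}{7}} ; {\frac{5}{2}} match no listed identity.

The tell: x = -\frac{3}{5} and the running product (C = 4/3, x = -3/5) telescopes to a rising factorial.
Ratio: r(k) = -\frac{3}{5} * (k-\frac{7}{5}) (k+\frac{4}{7}) / [(k+\frac{5}{2}) (k+1)] ; factor over Q: parameters, x = -\frac{3}{5}, and C = \frac{4}{3}.


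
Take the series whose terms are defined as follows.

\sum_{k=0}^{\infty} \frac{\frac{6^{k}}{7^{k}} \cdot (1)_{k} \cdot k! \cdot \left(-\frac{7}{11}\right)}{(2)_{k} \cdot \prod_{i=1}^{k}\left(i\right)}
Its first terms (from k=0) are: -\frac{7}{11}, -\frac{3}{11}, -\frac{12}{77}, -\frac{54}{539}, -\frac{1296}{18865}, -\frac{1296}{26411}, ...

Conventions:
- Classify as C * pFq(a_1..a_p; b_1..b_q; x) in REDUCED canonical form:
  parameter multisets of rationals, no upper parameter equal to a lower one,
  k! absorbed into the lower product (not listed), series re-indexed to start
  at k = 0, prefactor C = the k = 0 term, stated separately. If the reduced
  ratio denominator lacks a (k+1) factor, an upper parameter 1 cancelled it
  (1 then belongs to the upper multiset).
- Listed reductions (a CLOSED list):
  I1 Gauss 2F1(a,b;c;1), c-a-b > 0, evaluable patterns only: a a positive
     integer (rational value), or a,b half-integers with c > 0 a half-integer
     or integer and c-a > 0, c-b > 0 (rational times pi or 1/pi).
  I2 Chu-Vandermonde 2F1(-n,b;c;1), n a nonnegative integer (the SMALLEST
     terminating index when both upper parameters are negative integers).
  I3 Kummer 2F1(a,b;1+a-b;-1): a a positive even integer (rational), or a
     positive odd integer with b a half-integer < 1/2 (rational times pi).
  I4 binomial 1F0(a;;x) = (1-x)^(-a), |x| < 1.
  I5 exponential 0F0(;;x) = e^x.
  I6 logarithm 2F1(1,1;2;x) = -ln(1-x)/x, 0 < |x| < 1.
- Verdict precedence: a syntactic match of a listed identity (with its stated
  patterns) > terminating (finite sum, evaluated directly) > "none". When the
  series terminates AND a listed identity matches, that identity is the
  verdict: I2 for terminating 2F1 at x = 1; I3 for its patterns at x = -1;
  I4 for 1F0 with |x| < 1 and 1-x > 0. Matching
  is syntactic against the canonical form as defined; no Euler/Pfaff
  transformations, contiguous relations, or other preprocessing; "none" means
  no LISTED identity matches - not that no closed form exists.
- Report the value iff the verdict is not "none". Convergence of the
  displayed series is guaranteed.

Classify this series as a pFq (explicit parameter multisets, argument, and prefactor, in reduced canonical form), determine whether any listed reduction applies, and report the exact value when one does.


With C = -\frac{7}{11}: the canonical form is 2F1(1, 1; 2; \frac{6}{7}). Verdict (x = \frac{6}{7}): the I6 logarithm reduction applies (the logarithm: parameters (1,1;2), x = \frac{6}{7}). Hence: \frac{49}{66} \cdot \ln\left(\frac{1}{7}\right).

Key observation: x = \frac{6}{7} and the factorial ratio (prefactor -7/11) (k+a-1)!/(a-1)! is a rising factorial (a)_k.
Consecutive-term ratio: r(k) = \frac{6}{7} * (k+1) (k+1) / [(k+2) (k+1)] - rational in k. x = \frac{6}{7}; t_0 = -\frac{7}{11}; negate the roots.


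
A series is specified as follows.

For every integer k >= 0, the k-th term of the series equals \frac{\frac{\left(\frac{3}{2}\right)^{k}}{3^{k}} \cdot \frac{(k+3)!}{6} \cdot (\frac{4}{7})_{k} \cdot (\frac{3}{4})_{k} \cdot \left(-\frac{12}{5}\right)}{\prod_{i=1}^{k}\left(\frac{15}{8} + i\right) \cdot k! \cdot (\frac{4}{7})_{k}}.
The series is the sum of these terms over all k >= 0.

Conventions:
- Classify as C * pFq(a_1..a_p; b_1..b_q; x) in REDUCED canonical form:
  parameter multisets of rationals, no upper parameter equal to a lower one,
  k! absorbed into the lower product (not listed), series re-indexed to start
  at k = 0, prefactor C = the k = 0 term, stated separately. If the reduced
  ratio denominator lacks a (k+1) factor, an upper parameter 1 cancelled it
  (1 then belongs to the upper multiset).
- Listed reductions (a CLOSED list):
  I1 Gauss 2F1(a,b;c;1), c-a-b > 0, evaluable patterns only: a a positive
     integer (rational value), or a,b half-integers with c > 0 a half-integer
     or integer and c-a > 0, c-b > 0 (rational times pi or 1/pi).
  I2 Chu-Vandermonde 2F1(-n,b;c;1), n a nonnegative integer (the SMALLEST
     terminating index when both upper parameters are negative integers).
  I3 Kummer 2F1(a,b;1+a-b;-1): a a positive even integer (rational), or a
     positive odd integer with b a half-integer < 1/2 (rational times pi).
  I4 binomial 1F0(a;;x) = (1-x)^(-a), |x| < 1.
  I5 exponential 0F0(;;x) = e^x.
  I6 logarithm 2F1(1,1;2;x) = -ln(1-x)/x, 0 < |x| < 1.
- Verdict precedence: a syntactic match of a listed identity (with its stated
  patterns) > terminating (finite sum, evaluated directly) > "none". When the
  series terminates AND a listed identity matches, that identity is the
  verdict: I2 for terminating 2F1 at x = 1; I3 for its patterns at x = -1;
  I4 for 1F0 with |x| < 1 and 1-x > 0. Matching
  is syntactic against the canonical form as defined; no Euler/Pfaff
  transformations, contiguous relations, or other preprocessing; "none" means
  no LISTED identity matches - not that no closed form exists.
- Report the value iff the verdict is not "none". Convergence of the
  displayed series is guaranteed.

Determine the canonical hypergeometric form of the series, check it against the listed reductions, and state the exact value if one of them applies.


Canonical form: C = -\frac{12}{5} times 2F1 with upper {\frac{3}{4}, 4}, lower {\frac{23}{8}}, x = \frac{1}{2}. Verdict: no listed reduction: x = \frac{1}{2} and upper {\frac{3}{4}, 4} fail every I1-I6 pattern.

Key step: x = \frac{1}{2} and the two k-th powers (C = -12/5, x = 1/2) combine into one argument.
Consecutive-term ratio: r(k) = \frac{1}{2} * (k+\frac{3}{4}) (k+4) / [(k+\frac{23}{8}) (k+1)] - rational in k. x = \frac{1}{2}; t_0 = -\frac{12}{5}; negate the roots.


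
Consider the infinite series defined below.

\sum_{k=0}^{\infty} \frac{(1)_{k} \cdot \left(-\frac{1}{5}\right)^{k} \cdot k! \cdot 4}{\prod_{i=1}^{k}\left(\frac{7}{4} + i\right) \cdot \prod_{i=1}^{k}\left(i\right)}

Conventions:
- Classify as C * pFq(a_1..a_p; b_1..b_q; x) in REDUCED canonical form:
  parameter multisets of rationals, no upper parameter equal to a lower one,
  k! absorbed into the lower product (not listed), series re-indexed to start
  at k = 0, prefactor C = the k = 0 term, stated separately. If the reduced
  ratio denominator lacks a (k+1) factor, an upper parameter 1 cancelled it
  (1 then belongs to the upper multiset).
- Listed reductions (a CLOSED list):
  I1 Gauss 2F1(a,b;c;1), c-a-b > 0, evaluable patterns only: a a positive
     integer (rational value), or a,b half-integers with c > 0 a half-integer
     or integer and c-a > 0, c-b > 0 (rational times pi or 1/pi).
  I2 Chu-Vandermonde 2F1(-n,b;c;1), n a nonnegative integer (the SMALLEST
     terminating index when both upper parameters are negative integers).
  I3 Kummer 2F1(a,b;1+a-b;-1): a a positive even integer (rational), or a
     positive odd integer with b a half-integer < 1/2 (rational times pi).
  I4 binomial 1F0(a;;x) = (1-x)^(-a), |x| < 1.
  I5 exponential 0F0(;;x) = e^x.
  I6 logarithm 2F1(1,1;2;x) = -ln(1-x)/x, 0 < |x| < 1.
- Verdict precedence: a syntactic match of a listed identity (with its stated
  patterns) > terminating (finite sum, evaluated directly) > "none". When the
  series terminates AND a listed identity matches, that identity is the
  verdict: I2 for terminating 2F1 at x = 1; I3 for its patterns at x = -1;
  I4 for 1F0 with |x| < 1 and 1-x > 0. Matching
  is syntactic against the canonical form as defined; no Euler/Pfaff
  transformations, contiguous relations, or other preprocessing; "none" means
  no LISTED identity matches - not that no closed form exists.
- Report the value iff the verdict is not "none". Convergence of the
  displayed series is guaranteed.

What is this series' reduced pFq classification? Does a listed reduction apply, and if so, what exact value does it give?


With C = 4: the canonical form is 2F1(1, 1; \frac{11}{4}; -\frac{1}{5}). Verdict: no listed reduction: x = -\frac{1}{5} and upper {1, 1} fail every I1-I6 pattern.

Key step: t_0 being 4, the factorial ratio (C = 4, x = -1/5) (k+a-1)!/(a-1)! is a rising factorial (a)_k.
Adjacent-term ratio: r(k) = -\frac{1}{5} * (k+1) (k+1) / [(k+\frac{11}{4}) (k+1)] ; factor over Q: parameters, x = -\frac{1}{5}, and C = 4.


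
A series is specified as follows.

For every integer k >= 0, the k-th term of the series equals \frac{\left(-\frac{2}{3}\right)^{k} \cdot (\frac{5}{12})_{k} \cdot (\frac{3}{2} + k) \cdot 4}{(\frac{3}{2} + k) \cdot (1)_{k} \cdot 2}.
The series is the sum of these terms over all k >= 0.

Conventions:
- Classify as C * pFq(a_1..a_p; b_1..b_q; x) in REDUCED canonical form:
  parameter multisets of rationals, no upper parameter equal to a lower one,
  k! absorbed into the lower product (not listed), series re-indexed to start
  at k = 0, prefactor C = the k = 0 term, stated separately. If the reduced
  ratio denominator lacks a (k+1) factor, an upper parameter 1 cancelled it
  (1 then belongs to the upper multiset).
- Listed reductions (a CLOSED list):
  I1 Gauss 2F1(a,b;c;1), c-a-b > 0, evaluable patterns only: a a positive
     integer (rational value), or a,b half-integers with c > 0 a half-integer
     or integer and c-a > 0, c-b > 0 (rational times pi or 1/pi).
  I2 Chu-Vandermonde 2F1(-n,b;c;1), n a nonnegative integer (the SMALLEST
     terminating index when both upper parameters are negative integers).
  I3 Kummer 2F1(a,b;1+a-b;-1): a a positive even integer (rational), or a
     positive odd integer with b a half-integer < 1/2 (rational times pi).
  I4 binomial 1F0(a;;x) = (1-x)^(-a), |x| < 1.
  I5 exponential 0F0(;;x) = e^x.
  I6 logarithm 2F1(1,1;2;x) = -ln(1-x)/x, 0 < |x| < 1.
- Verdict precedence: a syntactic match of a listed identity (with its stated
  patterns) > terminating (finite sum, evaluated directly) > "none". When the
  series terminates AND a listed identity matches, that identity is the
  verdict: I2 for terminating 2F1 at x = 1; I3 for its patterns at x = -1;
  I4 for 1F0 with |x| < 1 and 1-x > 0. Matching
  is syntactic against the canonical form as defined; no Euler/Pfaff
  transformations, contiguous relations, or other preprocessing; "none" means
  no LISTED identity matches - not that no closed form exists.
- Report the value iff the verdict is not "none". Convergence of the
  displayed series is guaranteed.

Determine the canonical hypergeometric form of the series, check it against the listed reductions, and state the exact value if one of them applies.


Reduced: x = -\frac{2}{3}, 1F0, upper = {\frac{5}{12}}, lower = {-}, C = 2. Verdict: the I4 binomial reduction applies (the 1F0 binomial series: exponent -5/12, x = -\frac{2}{3}). Hence: 2 \cdot \left(\frac{5}{3}\right)^{-\frac{5}{12}}.

Structural cue: t_0 = 2 here, and (1)_k (C = 2, x = -2/3) is k! itself.
Consecutive-term ratio: r(k) = -\frac{2}{3} * (k+\frac{5}{12}) / [(k+1)] - rational in k. x = -\frac{2}{3}; t_0 = 2; negate the roots.


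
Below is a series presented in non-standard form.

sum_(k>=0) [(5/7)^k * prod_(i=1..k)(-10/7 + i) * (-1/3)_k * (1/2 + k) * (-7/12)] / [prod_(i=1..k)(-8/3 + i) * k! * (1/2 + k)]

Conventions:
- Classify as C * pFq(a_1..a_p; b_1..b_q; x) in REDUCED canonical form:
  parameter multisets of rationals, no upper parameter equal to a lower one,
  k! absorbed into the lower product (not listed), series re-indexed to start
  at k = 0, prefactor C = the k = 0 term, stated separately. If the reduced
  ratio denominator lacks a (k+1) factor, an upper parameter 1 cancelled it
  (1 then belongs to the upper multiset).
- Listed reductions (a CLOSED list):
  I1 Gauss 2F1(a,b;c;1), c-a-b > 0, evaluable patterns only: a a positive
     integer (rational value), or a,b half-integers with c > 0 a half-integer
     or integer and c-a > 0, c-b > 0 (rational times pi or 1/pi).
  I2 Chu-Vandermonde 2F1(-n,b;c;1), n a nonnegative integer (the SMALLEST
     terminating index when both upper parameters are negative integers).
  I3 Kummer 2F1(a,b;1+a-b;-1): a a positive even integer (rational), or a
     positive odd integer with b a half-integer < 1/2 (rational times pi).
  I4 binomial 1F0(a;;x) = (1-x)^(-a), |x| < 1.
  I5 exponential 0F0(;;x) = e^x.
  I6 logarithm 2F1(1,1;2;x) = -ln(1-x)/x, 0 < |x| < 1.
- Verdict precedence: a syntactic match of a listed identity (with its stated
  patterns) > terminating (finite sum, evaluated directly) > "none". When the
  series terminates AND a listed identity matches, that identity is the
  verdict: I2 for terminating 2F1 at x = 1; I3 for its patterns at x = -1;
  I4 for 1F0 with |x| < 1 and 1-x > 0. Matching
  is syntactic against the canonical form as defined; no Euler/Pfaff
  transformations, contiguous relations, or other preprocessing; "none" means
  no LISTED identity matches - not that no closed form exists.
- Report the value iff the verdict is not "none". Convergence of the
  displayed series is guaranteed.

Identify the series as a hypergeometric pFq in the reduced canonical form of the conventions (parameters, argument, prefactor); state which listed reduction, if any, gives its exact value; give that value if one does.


With C = -7/12: the canonical form is 2F1(-3/7, -1/3; -5/3; 5/7). Verdict: none - at argument 5/7 the multisets {-3/7, -1/3} ; {-5/3} match no listed identity.

First insight: with t_0 = -7/12, striking the common factor k + 1/2 reduces the term (prefactor -7/12).
Adjacent-term ratio: r(k) = (5/7) * (k-3/7) (k-1/3) / [(k-5/3) (k+1)] - rational in k, leading ratio (5/7); with t_0 = -7/12, classification follows.


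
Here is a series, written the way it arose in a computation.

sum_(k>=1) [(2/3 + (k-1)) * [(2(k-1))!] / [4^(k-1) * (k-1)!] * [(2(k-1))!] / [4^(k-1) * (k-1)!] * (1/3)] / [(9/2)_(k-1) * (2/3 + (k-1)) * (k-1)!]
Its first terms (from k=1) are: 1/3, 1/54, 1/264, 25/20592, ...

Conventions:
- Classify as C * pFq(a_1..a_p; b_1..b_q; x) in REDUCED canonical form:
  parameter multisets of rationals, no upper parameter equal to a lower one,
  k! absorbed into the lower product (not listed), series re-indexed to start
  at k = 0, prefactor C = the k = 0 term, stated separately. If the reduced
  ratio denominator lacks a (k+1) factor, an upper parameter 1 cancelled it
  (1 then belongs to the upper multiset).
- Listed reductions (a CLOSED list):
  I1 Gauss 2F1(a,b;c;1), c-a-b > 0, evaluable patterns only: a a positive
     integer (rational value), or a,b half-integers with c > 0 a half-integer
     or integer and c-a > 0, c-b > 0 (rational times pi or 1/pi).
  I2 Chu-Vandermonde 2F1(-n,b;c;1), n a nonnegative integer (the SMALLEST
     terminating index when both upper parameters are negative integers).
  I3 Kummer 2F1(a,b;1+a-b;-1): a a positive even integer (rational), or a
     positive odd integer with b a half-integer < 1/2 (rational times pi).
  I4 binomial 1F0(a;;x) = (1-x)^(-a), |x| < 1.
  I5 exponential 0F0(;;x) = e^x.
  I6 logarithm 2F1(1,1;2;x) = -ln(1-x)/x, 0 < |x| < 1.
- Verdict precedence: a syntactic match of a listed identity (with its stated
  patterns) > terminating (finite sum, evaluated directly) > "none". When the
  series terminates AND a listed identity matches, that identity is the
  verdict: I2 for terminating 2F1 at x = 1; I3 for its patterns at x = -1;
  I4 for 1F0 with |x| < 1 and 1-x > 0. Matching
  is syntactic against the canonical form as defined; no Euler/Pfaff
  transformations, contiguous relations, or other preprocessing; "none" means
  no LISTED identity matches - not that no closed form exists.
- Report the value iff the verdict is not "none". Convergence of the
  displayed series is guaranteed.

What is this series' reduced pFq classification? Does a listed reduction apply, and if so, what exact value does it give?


x = 1 here; the reduced form reads 2F1, upper {1/2, 1/2}, lower {9/2}, C = 1/3. Verdict: the half-integer Gauss pattern (I1) matches (x = 1; upper {1/2, 1/2} half-integers, c = 9/2 in the evaluable pattern). Exact value: (175/1536) * pi.

Key step: from the first term 1/3: k + 2/3 divides numerator and denominator alike; C = 1/3 after cancelling.
Ratio: r(k) = 1 * (k+1/2) (k+1/2) / [(k+9/2) (k+1)] - poly over poly, x = 1 from leading terms; C = 1/3 at k = 0.


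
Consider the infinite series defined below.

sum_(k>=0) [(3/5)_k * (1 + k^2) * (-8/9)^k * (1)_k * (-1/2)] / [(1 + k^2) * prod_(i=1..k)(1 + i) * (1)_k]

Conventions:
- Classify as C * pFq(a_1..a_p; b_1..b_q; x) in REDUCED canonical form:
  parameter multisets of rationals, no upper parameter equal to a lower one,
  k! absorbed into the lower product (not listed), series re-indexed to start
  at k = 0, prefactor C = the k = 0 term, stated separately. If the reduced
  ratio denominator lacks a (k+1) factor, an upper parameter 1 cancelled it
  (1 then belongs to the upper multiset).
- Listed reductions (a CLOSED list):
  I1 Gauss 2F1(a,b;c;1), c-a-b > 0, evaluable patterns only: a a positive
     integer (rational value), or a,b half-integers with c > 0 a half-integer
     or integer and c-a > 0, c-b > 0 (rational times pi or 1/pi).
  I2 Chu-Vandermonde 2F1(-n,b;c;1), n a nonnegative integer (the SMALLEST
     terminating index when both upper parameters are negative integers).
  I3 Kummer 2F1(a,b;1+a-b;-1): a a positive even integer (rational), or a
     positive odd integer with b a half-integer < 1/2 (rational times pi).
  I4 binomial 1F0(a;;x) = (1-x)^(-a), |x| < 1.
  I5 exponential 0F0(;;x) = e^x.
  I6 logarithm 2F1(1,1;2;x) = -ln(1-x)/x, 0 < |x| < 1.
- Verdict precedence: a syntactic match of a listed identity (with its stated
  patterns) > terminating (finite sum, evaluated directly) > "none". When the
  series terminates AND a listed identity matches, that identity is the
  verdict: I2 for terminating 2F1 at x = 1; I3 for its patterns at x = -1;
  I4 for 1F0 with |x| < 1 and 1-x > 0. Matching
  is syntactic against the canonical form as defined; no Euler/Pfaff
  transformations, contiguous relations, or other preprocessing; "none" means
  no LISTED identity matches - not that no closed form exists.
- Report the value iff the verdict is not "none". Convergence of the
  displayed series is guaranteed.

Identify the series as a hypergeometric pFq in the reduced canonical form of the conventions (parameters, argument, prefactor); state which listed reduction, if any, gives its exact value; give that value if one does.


Reduced: x = -8/9, 2F1, upper = {3/5, 1}, lower = {2}, C = -1/2. Verdict: none. No listed pattern accepts 2F1(3/5, 1; 2; -8/9).

Key observation: with t_0 = -1/2, (1)_k (prefactor -1/2) is k! itself.
Adjacent-term ratio: r(k) = (-8/9) * (k+3/5) (k+1) / [(k+2) (k+1)] - rational; roots negated = parameters, x = (-8/9), C = -1/2.


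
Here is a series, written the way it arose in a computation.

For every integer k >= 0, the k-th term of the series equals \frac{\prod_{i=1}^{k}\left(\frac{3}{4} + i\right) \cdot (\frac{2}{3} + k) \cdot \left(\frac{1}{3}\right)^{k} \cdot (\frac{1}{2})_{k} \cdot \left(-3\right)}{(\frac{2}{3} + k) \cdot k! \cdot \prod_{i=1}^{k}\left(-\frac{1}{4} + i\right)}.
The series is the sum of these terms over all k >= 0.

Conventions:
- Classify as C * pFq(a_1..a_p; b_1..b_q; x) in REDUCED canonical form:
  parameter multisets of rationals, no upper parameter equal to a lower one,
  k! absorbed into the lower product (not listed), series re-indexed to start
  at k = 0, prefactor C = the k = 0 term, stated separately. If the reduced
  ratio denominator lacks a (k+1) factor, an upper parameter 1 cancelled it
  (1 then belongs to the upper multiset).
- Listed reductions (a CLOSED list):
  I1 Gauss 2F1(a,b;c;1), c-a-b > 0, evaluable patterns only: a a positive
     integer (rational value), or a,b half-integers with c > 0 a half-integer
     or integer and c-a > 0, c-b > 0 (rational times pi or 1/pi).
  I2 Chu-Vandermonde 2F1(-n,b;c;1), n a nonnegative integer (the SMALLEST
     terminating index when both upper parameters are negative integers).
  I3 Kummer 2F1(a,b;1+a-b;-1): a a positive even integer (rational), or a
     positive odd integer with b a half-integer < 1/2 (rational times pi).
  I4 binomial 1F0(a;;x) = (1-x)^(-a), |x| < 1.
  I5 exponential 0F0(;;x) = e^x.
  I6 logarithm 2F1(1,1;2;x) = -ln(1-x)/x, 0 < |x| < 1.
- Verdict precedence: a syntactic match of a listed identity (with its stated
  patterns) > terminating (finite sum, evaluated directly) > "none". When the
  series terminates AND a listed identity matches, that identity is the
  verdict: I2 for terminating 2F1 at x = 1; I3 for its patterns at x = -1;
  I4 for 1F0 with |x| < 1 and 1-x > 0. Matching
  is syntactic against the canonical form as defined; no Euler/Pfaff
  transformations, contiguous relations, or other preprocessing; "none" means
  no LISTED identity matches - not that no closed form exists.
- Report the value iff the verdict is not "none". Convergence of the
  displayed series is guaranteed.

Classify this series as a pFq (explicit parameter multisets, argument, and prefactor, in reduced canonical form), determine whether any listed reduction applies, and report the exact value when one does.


Structural cue: t_0 being -3, the lower running product (C = -3, x = 1/3) is a rising factorial.
Step ratio: r(k) = \frac{1}{3} * (k+\frac{1}{2}) (k+\frac{7}{4}) / [(k+\frac{3}{4}) (k+1)] - poly over poly, x = \frac{1}{3} from leading terms; C = -3 at k = 0.

At argument \frac{1}{3}: a 2F1 with upper {\frac{1}{2}, \frac{7}{4}}, lower {\frac{3}{4}}, scaled by C = -3. Verdict: none. A 2F1 with upper {\frac{1}{2}, \frac{7}{4}} fits none of I1-I6 at x = \frac{1}{3}; the sum runs forever.


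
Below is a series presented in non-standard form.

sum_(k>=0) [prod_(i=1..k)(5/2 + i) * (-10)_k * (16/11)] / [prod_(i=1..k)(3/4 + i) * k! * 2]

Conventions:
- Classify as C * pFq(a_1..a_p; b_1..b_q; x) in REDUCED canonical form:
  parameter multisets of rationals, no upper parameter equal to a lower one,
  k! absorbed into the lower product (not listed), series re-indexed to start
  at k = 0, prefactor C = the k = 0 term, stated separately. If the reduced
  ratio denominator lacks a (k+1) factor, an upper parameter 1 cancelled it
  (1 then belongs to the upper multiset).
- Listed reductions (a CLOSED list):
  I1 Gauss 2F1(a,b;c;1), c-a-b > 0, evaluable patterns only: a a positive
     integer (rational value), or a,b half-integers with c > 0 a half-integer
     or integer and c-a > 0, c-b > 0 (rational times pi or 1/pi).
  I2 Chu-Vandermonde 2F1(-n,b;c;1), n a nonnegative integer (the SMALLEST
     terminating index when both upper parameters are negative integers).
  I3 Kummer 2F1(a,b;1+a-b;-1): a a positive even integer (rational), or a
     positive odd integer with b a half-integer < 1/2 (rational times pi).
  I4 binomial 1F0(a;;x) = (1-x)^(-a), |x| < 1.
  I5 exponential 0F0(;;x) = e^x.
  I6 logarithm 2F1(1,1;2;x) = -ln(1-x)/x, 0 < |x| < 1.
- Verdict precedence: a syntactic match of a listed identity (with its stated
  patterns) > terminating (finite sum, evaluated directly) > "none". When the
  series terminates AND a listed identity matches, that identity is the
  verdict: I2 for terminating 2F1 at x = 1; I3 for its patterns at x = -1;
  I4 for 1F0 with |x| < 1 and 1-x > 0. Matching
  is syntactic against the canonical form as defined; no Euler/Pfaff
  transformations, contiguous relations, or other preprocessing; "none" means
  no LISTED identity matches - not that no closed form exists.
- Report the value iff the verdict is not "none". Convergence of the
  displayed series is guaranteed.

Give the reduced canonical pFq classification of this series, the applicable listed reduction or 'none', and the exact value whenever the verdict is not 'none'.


This is 8/11 * 2F1(-10, 7/2; 7/4; 1) in reduced canonical form. Verdict: this is the Chu-Vandermonde identity I2 (terminating 2F1 at x = 1 with n = 10, b = 7/2, c = 7/4). Value: 19720/211455123.

Key observation: t_0 being 8/11, the lower running product (C = 8/11, x = 1) is a rising factorial.
Consecutive-term ratio: r(k) = 1 * (k-10) (k+7/2) / [(k+7/4) (k+1)] - poly over poly, x = 1 from leading terms; C = 8/11 at k = 0.


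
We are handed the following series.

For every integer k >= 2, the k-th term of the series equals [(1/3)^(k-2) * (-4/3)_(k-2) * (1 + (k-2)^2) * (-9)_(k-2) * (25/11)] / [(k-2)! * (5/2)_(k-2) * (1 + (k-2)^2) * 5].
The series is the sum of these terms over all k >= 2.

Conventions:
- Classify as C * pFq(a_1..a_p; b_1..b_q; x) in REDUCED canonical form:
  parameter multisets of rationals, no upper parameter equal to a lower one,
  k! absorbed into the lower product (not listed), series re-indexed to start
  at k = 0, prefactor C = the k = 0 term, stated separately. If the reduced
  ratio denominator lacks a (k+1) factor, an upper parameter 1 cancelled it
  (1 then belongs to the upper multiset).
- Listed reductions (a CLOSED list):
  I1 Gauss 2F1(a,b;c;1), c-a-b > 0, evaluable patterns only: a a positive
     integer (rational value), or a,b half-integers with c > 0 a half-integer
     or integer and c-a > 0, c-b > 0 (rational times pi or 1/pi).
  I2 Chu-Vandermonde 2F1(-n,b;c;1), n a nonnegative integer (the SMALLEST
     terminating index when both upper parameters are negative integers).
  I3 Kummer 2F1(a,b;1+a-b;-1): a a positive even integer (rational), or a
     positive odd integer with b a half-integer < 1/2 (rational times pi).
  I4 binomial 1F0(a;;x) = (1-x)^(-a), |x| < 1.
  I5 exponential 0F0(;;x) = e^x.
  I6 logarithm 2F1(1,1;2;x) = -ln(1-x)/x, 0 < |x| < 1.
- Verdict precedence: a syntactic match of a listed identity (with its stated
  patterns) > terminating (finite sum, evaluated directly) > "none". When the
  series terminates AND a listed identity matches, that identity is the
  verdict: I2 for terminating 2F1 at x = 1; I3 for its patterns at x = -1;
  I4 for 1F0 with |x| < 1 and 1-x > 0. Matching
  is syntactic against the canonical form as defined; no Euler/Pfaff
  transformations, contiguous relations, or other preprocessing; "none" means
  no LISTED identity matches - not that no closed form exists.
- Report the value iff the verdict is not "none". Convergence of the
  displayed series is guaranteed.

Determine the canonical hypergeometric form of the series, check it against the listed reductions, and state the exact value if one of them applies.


The series (x = 1/3) is 2F1: upper {-9, -4/3}, lower {5/2}, prefactor 5/11. Verdict: terminating - upper parameter -9 makes this a finite sum (last index 9), evaluated exactly. Sum: 141178254202327015/111608401695567777.

Key observation: from the first term 5/11: k^2 + 1 divides numerator and denominator alike; C = 5/11 after cancelling.
Term ratio: r(k) = (1/3) * (k-9) (k-4/3) / [(k+5/2) (k+1)] - poly over poly, x = (1/3) from leading terms; C = 5/11 at k = 0.


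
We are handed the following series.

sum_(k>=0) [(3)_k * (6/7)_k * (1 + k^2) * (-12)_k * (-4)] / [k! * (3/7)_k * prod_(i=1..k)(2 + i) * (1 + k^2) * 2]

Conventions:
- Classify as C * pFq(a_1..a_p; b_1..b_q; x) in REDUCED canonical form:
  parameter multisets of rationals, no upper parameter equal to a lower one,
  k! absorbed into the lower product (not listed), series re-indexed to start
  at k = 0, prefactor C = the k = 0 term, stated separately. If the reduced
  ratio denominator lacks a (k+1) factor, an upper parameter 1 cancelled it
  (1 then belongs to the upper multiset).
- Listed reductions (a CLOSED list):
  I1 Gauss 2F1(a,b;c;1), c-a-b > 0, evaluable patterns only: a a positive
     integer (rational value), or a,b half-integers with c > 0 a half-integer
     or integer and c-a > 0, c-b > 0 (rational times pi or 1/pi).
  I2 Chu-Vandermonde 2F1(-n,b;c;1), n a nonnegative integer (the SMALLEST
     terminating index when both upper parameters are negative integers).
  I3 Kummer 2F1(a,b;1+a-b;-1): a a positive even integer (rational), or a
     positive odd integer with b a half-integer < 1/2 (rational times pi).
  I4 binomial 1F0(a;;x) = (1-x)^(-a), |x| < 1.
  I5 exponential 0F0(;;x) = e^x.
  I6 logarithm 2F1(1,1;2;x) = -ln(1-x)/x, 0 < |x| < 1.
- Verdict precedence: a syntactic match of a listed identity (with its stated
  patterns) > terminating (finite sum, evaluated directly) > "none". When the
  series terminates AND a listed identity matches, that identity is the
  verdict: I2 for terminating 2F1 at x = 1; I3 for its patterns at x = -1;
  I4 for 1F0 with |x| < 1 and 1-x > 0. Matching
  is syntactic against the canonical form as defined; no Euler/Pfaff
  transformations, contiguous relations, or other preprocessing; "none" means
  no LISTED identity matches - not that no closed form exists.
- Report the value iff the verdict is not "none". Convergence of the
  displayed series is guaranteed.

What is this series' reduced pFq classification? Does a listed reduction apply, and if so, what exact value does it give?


x = 1 here; the reduced form reads 2F1, upper {-12, 6/7}, lower {3/7}, C = -2. Verdict: Chu-Vandermonde (I2) matches (terminating 2F1 at x = 1 with n = 12, b = 6/7, c = 3/7). Value: 6043802/43125991.

The tell: from the first term -2: the constant factors (C = -2, x = 1) combine into one prefactor.
Consecutive-term ratio: r(k) = 1 * (k-12) (k+6/7) / [(k+3/7) (k+1)] - rational; roots negated = parameters, x = 1, C = -2.


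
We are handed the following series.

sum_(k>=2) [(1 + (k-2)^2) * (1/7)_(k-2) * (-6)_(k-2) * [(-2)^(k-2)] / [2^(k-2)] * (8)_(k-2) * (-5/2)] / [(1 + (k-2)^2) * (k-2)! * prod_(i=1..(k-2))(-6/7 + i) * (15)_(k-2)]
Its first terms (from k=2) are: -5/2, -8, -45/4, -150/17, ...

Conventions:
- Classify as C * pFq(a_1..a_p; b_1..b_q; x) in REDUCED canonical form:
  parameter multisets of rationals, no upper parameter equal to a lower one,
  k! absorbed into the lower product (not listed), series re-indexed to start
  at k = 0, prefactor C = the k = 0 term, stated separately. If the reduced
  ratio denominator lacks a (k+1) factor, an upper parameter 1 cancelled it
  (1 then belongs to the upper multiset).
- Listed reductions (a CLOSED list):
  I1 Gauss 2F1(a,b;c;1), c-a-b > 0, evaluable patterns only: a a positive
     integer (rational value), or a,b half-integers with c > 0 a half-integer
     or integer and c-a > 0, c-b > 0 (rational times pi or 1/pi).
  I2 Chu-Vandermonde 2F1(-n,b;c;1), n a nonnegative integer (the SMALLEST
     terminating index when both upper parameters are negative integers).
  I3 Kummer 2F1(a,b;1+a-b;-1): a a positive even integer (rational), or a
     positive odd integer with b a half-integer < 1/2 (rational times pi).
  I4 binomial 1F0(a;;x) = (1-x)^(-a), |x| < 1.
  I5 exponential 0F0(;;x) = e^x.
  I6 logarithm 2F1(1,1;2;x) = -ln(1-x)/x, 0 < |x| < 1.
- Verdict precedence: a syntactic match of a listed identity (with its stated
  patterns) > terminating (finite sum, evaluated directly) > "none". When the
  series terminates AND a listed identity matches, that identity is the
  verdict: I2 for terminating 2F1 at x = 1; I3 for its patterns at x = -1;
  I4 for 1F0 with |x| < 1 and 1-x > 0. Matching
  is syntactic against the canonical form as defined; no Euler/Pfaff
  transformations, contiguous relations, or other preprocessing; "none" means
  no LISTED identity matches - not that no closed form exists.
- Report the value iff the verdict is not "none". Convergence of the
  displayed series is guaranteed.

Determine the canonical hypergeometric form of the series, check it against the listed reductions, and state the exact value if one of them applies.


At argument -1: a 2F1 with upper {-6, 8}, lower {15}, scaled by C = -5/2. Verdict: the Kummer evaluation I3 fires (x = -1; c = 15 equals 1+a-b for upper {-6, 8}: listed pattern). Exact value: -143/4.

The tell: x = (-1) and the parameter 1/7 appears in both the upper and lower lists and cancels (alongside the other common factor).
Term ratio: r(k) = (-1) * (k-6) (k+8) / [(k+15) (k+1)] - rational; roots negated = parameters, x = (-1), C = -5/2.
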